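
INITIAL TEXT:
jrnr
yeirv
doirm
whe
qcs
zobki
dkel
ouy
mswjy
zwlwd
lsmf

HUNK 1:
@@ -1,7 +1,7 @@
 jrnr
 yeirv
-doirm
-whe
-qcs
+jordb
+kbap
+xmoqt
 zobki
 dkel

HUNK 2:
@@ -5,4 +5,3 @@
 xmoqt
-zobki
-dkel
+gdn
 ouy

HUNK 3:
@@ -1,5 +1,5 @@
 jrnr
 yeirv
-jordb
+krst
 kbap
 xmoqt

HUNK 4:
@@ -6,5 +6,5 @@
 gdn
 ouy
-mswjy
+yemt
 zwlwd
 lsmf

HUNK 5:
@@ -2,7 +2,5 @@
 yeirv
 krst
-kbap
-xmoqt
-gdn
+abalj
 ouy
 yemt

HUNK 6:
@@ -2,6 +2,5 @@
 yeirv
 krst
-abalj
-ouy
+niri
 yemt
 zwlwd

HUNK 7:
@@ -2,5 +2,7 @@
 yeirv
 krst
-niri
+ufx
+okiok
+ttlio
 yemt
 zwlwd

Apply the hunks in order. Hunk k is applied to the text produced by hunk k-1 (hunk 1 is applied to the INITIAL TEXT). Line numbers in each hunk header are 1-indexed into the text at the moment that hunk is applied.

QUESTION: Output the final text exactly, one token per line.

Answer: jrnr
yeirv
krst
ufx
okiok
ttlio
yemt
zwlwd
lsmf

Derivation:
Hunk 1: at line 1 remove [doirm,whe,qcs] add [jordb,kbap,xmoqt] -> 11 lines: jrnr yeirv jordb kbap xmoqt zobki dkel ouy mswjy zwlwd lsmf
Hunk 2: at line 5 remove [zobki,dkel] add [gdn] -> 10 lines: jrnr yeirv jordb kbap xmoqt gdn ouy mswjy zwlwd lsmf
Hunk 3: at line 1 remove [jordb] add [krst] -> 10 lines: jrnr yeirv krst kbap xmoqt gdn ouy mswjy zwlwd lsmf
Hunk 4: at line 6 remove [mswjy] add [yemt] -> 10 lines: jrnr yeirv krst kbap xmoqt gdn ouy yemt zwlwd lsmf
Hunk 5: at line 2 remove [kbap,xmoqt,gdn] add [abalj] -> 8 lines: jrnr yeirv krst abalj ouy yemt zwlwd lsmf
Hunk 6: at line 2 remove [abalj,ouy] add [niri] -> 7 lines: jrnr yeirv krst niri yemt zwlwd lsmf
Hunk 7: at line 2 remove [niri] add [ufx,okiok,ttlio] -> 9 lines: jrnr yeirv krst ufx okiok ttlio yemt zwlwd lsmf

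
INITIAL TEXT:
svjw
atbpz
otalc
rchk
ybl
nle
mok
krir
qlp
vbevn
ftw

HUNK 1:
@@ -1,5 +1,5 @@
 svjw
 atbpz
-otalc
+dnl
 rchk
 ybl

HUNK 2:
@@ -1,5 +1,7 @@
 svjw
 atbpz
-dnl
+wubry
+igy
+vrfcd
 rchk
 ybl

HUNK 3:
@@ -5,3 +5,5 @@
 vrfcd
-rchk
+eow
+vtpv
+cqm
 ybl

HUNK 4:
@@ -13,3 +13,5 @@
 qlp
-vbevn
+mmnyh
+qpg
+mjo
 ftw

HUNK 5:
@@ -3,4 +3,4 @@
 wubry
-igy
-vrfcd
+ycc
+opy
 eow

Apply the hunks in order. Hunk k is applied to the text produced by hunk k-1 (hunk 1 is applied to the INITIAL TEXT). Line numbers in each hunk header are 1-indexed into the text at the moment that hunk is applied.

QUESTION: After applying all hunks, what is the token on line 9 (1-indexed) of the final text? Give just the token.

Hunk 1: at line 1 remove [otalc] add [dnl] -> 11 lines: svjw atbpz dnl rchk ybl nle mok krir qlp vbevn ftw
Hunk 2: at line 1 remove [dnl] add [wubry,igy,vrfcd] -> 13 lines: svjw atbpz wubry igy vrfcd rchk ybl nle mok krir qlp vbevn ftw
Hunk 3: at line 5 remove [rchk] add [eow,vtpv,cqm] -> 15 lines: svjw atbpz wubry igy vrfcd eow vtpv cqm ybl nle mok krir qlp vbevn ftw
Hunk 4: at line 13 remove [vbevn] add [mmnyh,qpg,mjo] -> 17 lines: svjw atbpz wubry igy vrfcd eow vtpv cqm ybl nle mok krir qlp mmnyh qpg mjo ftw
Hunk 5: at line 3 remove [igy,vrfcd] add [ycc,opy] -> 17 lines: svjw atbpz wubry ycc opy eow vtpv cqm ybl nle mok krir qlp mmnyh qpg mjo ftw
Final line 9: ybl

Answer: ybl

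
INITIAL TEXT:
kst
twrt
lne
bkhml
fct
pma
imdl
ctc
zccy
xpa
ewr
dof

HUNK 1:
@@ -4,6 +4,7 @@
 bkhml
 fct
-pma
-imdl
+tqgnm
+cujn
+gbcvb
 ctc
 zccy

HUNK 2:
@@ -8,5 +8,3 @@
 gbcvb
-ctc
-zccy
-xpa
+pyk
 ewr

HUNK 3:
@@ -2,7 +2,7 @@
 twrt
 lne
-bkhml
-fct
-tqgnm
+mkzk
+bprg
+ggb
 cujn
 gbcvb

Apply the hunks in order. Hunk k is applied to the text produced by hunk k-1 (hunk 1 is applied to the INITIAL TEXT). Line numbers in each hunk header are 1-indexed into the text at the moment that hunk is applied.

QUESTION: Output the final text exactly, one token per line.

Answer: kst
twrt
lne
mkzk
bprg
ggb
cujn
gbcvb
pyk
ewr
dof

Derivation:
Hunk 1: at line 4 remove [pma,imdl] add [tqgnm,cujn,gbcvb] -> 13 lines: kst twrt lne bkhml fct tqgnm cujn gbcvb ctc zccy xpa ewr dof
Hunk 2: at line 8 remove [ctc,zccy,xpa] add [pyk] -> 11 lines: kst twrt lne bkhml fct tqgnm cujn gbcvb pyk ewr dof
Hunk 3: at line 2 remove [bkhml,fct,tqgnm] add [mkzk,bprg,ggb] -> 11 lines: kst twrt lne mkzk bprg ggb cujn gbcvb pyk ewr dof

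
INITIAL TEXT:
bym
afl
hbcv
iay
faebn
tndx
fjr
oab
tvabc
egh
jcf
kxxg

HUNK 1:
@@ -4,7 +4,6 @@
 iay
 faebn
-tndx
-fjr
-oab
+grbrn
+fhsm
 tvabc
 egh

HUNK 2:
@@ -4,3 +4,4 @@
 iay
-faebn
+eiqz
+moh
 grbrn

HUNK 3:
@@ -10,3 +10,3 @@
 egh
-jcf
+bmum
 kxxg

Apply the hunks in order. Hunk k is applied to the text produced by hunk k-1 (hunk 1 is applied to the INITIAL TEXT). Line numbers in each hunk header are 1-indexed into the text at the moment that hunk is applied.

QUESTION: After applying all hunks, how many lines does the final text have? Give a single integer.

Answer: 12

Derivation:
Hunk 1: at line 4 remove [tndx,fjr,oab] add [grbrn,fhsm] -> 11 lines: bym afl hbcv iay faebn grbrn fhsm tvabc egh jcf kxxg
Hunk 2: at line 4 remove [faebn] add [eiqz,moh] -> 12 lines: bym afl hbcv iay eiqz moh grbrn fhsm tvabc egh jcf kxxg
Hunk 3: at line 10 remove [jcf] add [bmum] -> 12 lines: bym afl hbcv iay eiqz moh grbrn fhsm tvabc egh bmum kxxg
Final line count: 12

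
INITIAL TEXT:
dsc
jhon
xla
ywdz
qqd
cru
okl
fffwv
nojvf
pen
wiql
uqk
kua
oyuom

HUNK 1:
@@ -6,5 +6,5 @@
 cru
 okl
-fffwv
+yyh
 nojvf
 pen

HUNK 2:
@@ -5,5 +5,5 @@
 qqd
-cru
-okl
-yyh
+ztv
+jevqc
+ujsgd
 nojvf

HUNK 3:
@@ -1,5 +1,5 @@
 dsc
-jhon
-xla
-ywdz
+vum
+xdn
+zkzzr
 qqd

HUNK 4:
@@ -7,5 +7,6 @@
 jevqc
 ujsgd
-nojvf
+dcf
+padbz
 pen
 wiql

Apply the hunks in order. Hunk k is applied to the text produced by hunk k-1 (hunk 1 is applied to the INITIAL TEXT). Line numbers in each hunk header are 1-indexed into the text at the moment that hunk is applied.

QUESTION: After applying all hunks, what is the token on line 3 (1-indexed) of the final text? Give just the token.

Answer: xdn

Derivation:
Hunk 1: at line 6 remove [fffwv] add [yyh] -> 14 lines: dsc jhon xla ywdz qqd cru okl yyh nojvf pen wiql uqk kua oyuom
Hunk 2: at line 5 remove [cru,okl,yyh] add [ztv,jevqc,ujsgd] -> 14 lines: dsc jhon xla ywdz qqd ztv jevqc ujsgd nojvf pen wiql uqk kua oyuom
Hunk 3: at line 1 remove [jhon,xla,ywdz] add [vum,xdn,zkzzr] -> 14 lines: dsc vum xdn zkzzr qqd ztv jevqc ujsgd nojvf pen wiql uqk kua oyuom
Hunk 4: at line 7 remove [nojvf] add [dcf,padbz] -> 15 lines: dsc vum xdn zkzzr qqd ztv jevqc ujsgd dcf padbz pen wiql uqk kua oyuom
Final line 3: xdn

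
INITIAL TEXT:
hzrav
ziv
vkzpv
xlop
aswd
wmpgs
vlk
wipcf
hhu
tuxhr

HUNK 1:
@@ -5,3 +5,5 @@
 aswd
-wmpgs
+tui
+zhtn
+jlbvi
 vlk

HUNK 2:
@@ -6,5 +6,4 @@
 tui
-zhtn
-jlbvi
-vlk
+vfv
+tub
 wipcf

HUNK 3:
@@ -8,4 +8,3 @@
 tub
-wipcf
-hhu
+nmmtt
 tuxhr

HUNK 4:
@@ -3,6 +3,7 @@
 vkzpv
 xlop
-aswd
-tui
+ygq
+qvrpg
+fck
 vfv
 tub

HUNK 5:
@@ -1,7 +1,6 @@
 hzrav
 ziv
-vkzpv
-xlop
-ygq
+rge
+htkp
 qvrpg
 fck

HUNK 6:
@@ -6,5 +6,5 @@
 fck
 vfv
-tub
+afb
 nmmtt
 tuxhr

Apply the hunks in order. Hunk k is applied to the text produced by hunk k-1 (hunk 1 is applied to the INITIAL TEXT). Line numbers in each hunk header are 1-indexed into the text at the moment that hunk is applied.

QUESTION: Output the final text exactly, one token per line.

Hunk 1: at line 5 remove [wmpgs] add [tui,zhtn,jlbvi] -> 12 lines: hzrav ziv vkzpv xlop aswd tui zhtn jlbvi vlk wipcf hhu tuxhr
Hunk 2: at line 6 remove [zhtn,jlbvi,vlk] add [vfv,tub] -> 11 lines: hzrav ziv vkzpv xlop aswd tui vfv tub wipcf hhu tuxhr
Hunk 3: at line 8 remove [wipcf,hhu] add [nmmtt] -> 10 lines: hzrav ziv vkzpv xlop aswd tui vfv tub nmmtt tuxhr
Hunk 4: at line 3 remove [aswd,tui] add [ygq,qvrpg,fck] -> 11 lines: hzrav ziv vkzpv xlop ygq qvrpg fck vfv tub nmmtt tuxhr
Hunk 5: at line 1 remove [vkzpv,xlop,ygq] add [rge,htkp] -> 10 lines: hzrav ziv rge htkp qvrpg fck vfv tub nmmtt tuxhr
Hunk 6: at line 6 remove [tub] add [afb] -> 10 lines: hzrav ziv rge htkp qvrpg fck vfv afb nmmtt tuxhr

Answer: hzrav
ziv
rge
htkp
qvrpg
fck
vfv
afb
nmmtt
tuxhr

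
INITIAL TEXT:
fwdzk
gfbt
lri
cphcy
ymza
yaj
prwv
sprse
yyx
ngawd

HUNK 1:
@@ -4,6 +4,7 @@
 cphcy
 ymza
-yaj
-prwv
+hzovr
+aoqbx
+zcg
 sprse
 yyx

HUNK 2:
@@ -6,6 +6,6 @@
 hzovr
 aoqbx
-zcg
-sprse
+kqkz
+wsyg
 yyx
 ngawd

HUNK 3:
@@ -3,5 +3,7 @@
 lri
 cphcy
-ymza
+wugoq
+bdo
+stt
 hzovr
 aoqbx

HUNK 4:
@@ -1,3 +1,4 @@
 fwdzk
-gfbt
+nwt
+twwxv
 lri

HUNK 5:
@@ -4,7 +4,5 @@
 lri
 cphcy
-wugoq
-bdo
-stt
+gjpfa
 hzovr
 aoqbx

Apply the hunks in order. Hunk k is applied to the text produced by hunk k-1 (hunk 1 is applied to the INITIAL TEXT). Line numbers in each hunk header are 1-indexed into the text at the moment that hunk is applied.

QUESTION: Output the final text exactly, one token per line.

Hunk 1: at line 4 remove [yaj,prwv] add [hzovr,aoqbx,zcg] -> 11 lines: fwdzk gfbt lri cphcy ymza hzovr aoqbx zcg sprse yyx ngawd
Hunk 2: at line 6 remove [zcg,sprse] add [kqkz,wsyg] -> 11 lines: fwdzk gfbt lri cphcy ymza hzovr aoqbx kqkz wsyg yyx ngawd
Hunk 3: at line 3 remove [ymza] add [wugoq,bdo,stt] -> 13 lines: fwdzk gfbt lri cphcy wugoq bdo stt hzovr aoqbx kqkz wsyg yyx ngawd
Hunk 4: at line 1 remove [gfbt] add [nwt,twwxv] -> 14 lines: fwdzk nwt twwxv lri cphcy wugoq bdo stt hzovr aoqbx kqkz wsyg yyx ngawd
Hunk 5: at line 4 remove [wugoq,bdo,stt] add [gjpfa] -> 12 lines: fwdzk nwt twwxv lri cphcy gjpfa hzovr aoqbx kqkz wsyg yyx ngawd

Answer: fwdzk
nwt
twwxv
lri
cphcy
gjpfa
hzovr
aoqbx
kqkz
wsyg
yyx
ngawd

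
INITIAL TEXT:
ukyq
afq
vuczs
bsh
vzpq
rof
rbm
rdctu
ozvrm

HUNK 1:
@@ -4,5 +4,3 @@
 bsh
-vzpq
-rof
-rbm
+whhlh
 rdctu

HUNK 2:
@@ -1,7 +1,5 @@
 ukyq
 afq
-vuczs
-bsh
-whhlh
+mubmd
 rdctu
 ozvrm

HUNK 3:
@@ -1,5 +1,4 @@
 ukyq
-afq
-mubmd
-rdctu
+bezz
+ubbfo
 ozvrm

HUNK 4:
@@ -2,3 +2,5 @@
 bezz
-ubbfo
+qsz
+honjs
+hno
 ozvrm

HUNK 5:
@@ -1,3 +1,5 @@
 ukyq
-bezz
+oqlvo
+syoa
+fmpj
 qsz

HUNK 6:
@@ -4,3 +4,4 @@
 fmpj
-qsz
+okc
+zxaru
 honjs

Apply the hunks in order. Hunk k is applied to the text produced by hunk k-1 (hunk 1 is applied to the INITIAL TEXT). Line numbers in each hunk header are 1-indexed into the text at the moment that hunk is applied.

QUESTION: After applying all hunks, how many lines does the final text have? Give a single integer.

Hunk 1: at line 4 remove [vzpq,rof,rbm] add [whhlh] -> 7 lines: ukyq afq vuczs bsh whhlh rdctu ozvrm
Hunk 2: at line 1 remove [vuczs,bsh,whhlh] add [mubmd] -> 5 lines: ukyq afq mubmd rdctu ozvrm
Hunk 3: at line 1 remove [afq,mubmd,rdctu] add [bezz,ubbfo] -> 4 lines: ukyq bezz ubbfo ozvrm
Hunk 4: at line 2 remove [ubbfo] add [qsz,honjs,hno] -> 6 lines: ukyq bezz qsz honjs hno ozvrm
Hunk 5: at line 1 remove [bezz] add [oqlvo,syoa,fmpj] -> 8 lines: ukyq oqlvo syoa fmpj qsz honjs hno ozvrm
Hunk 6: at line 4 remove [qsz] add [okc,zxaru] -> 9 lines: ukyq oqlvo syoa fmpj okc zxaru honjs hno ozvrm
Final line count: 9

Answer: 9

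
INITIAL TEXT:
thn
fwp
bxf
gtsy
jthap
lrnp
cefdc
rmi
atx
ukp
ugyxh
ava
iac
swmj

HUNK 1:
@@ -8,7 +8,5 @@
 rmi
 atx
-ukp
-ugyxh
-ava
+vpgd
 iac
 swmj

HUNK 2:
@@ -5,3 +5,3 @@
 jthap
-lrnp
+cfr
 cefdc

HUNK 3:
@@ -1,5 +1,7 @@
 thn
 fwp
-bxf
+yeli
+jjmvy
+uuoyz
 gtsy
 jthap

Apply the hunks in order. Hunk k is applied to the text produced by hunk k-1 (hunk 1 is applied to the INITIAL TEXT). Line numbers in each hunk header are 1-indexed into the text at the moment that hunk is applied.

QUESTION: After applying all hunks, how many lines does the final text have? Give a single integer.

Hunk 1: at line 8 remove [ukp,ugyxh,ava] add [vpgd] -> 12 lines: thn fwp bxf gtsy jthap lrnp cefdc rmi atx vpgd iac swmj
Hunk 2: at line 5 remove [lrnp] add [cfr] -> 12 lines: thn fwp bxf gtsy jthap cfr cefdc rmi atx vpgd iac swmj
Hunk 3: at line 1 remove [bxf] add [yeli,jjmvy,uuoyz] -> 14 lines: thn fwp yeli jjmvy uuoyz gtsy jthap cfr cefdc rmi atx vpgd iac swmj
Final line count: 14

Answer: 14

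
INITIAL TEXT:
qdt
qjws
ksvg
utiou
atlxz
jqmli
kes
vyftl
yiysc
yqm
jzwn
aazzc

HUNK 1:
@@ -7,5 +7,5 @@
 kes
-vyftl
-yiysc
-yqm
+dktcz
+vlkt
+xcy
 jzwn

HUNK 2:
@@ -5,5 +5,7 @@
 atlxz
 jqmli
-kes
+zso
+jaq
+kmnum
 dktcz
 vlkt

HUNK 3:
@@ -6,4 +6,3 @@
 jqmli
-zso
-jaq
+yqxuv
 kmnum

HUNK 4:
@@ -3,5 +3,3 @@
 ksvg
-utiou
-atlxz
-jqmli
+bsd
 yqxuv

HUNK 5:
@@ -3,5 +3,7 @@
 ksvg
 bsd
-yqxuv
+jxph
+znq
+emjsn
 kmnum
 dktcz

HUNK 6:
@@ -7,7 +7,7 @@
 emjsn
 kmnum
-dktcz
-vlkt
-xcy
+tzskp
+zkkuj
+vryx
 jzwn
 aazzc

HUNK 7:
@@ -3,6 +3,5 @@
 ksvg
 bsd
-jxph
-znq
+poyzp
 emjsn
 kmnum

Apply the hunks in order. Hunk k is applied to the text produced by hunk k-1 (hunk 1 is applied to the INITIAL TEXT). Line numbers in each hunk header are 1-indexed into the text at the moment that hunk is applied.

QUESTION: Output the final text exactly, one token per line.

Answer: qdt
qjws
ksvg
bsd
poyzp
emjsn
kmnum
tzskp
zkkuj
vryx
jzwn
aazzc

Derivation:
Hunk 1: at line 7 remove [vyftl,yiysc,yqm] add [dktcz,vlkt,xcy] -> 12 lines: qdt qjws ksvg utiou atlxz jqmli kes dktcz vlkt xcy jzwn aazzc
Hunk 2: at line 5 remove [kes] add [zso,jaq,kmnum] -> 14 lines: qdt qjws ksvg utiou atlxz jqmli zso jaq kmnum dktcz vlkt xcy jzwn aazzc
Hunk 3: at line 6 remove [zso,jaq] add [yqxuv] -> 13 lines: qdt qjws ksvg utiou atlxz jqmli yqxuv kmnum dktcz vlkt xcy jzwn aazzc
Hunk 4: at line 3 remove [utiou,atlxz,jqmli] add [bsd] -> 11 lines: qdt qjws ksvg bsd yqxuv kmnum dktcz vlkt xcy jzwn aazzc
Hunk 5: at line 3 remove [yqxuv] add [jxph,znq,emjsn] -> 13 lines: qdt qjws ksvg bsd jxph znq emjsn kmnum dktcz vlkt xcy jzwn aazzc
Hunk 6: at line 7 remove [dktcz,vlkt,xcy] add [tzskp,zkkuj,vryx] -> 13 lines: qdt qjws ksvg bsd jxph znq emjsn kmnum tzskp zkkuj vryx jzwn aazzc
Hunk 7: at line 3 remove [jxph,znq] add [poyzp] -> 12 lines: qdt qjws ksvg bsd poyzp emjsn kmnum tzskp zkkuj vryx jzwn aazzc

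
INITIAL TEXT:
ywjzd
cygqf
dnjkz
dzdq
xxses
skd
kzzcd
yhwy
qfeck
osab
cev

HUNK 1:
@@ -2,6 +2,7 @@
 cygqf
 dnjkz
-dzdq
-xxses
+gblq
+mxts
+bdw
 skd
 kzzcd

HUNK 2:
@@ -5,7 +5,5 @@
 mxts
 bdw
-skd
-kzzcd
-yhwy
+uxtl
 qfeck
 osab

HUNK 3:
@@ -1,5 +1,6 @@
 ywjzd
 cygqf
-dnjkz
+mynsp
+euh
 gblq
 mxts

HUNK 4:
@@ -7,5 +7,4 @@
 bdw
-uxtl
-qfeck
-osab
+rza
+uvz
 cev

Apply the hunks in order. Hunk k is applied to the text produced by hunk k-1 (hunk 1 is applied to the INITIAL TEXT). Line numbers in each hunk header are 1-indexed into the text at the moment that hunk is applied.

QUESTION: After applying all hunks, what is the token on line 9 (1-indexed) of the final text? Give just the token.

Hunk 1: at line 2 remove [dzdq,xxses] add [gblq,mxts,bdw] -> 12 lines: ywjzd cygqf dnjkz gblq mxts bdw skd kzzcd yhwy qfeck osab cev
Hunk 2: at line 5 remove [skd,kzzcd,yhwy] add [uxtl] -> 10 lines: ywjzd cygqf dnjkz gblq mxts bdw uxtl qfeck osab cev
Hunk 3: at line 1 remove [dnjkz] add [mynsp,euh] -> 11 lines: ywjzd cygqf mynsp euh gblq mxts bdw uxtl qfeck osab cev
Hunk 4: at line 7 remove [uxtl,qfeck,osab] add [rza,uvz] -> 10 lines: ywjzd cygqf mynsp euh gblq mxts bdw rza uvz cev
Final line 9: uvz

Answer: uvz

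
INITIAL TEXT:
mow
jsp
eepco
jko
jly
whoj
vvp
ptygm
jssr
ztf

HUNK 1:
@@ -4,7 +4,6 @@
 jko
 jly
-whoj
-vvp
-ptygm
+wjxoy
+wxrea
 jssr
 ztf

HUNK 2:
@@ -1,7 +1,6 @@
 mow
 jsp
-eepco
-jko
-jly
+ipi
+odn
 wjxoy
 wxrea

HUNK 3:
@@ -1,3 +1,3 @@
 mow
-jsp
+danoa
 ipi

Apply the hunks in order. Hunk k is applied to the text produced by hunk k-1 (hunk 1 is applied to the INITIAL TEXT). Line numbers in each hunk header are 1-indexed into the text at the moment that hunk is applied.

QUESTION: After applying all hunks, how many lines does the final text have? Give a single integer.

Answer: 8

Derivation:
Hunk 1: at line 4 remove [whoj,vvp,ptygm] add [wjxoy,wxrea] -> 9 lines: mow jsp eepco jko jly wjxoy wxrea jssr ztf
Hunk 2: at line 1 remove [eepco,jko,jly] add [ipi,odn] -> 8 lines: mow jsp ipi odn wjxoy wxrea jssr ztf
Hunk 3: at line 1 remove [jsp] add [danoa] -> 8 lines: mow danoa ipi odn wjxoy wxrea jssr ztf
Final line count: 8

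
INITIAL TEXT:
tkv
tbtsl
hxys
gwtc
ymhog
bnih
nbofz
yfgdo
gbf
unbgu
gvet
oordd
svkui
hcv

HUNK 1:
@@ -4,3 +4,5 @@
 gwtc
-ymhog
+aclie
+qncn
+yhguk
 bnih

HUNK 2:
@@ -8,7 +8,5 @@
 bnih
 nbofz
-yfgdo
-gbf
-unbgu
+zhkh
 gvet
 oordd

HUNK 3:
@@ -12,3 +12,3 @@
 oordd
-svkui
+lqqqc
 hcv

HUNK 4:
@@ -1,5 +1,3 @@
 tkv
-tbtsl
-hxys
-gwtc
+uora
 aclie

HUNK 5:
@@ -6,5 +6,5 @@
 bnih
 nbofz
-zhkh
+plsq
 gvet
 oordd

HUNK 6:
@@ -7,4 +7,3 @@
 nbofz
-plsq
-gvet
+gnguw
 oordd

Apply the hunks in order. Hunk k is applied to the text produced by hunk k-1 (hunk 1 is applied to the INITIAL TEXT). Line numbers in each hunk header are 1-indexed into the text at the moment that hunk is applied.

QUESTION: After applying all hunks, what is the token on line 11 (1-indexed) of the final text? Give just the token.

Hunk 1: at line 4 remove [ymhog] add [aclie,qncn,yhguk] -> 16 lines: tkv tbtsl hxys gwtc aclie qncn yhguk bnih nbofz yfgdo gbf unbgu gvet oordd svkui hcv
Hunk 2: at line 8 remove [yfgdo,gbf,unbgu] add [zhkh] -> 14 lines: tkv tbtsl hxys gwtc aclie qncn yhguk bnih nbofz zhkh gvet oordd svkui hcv
Hunk 3: at line 12 remove [svkui] add [lqqqc] -> 14 lines: tkv tbtsl hxys gwtc aclie qncn yhguk bnih nbofz zhkh gvet oordd lqqqc hcv
Hunk 4: at line 1 remove [tbtsl,hxys,gwtc] add [uora] -> 12 lines: tkv uora aclie qncn yhguk bnih nbofz zhkh gvet oordd lqqqc hcv
Hunk 5: at line 6 remove [zhkh] add [plsq] -> 12 lines: tkv uora aclie qncn yhguk bnih nbofz plsq gvet oordd lqqqc hcv
Hunk 6: at line 7 remove [plsq,gvet] add [gnguw] -> 11 lines: tkv uora aclie qncn yhguk bnih nbofz gnguw oordd lqqqc hcv
Final line 11: hcv

Answer: hcv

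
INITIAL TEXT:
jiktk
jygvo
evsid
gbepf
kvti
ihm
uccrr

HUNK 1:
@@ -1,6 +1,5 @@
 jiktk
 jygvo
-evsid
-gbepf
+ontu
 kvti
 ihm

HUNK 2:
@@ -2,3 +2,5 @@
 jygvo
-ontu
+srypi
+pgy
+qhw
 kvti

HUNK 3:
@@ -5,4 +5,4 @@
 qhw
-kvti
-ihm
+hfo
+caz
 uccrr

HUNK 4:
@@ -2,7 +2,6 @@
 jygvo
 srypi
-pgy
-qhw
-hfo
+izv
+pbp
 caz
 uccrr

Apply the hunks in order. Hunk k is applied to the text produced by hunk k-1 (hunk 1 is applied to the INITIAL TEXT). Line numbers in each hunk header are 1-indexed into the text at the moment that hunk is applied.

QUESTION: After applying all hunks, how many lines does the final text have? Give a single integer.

Hunk 1: at line 1 remove [evsid,gbepf] add [ontu] -> 6 lines: jiktk jygvo ontu kvti ihm uccrr
Hunk 2: at line 2 remove [ontu] add [srypi,pgy,qhw] -> 8 lines: jiktk jygvo srypi pgy qhw kvti ihm uccrr
Hunk 3: at line 5 remove [kvti,ihm] add [hfo,caz] -> 8 lines: jiktk jygvo srypi pgy qhw hfo caz uccrr
Hunk 4: at line 2 remove [pgy,qhw,hfo] add [izv,pbp] -> 7 lines: jiktk jygvo srypi izv pbp caz uccrr
Final line count: 7

Answer: 7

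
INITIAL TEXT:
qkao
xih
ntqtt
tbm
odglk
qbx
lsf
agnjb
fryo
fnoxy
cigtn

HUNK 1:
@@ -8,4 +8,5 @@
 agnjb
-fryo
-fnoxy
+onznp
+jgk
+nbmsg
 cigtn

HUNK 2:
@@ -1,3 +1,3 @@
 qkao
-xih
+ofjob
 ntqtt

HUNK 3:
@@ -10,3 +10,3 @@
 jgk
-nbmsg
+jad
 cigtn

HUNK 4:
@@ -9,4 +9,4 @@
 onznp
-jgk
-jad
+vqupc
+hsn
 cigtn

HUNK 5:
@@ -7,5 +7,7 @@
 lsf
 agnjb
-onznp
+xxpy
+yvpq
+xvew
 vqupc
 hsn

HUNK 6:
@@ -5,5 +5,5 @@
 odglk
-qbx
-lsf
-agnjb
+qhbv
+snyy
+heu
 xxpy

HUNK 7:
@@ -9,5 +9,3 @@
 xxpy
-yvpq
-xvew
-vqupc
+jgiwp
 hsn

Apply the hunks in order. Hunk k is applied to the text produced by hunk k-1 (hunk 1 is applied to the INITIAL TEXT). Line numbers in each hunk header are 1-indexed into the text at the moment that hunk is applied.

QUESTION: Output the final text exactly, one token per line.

Answer: qkao
ofjob
ntqtt
tbm
odglk
qhbv
snyy
heu
xxpy
jgiwp
hsn
cigtn

Derivation:
Hunk 1: at line 8 remove [fryo,fnoxy] add [onznp,jgk,nbmsg] -> 12 lines: qkao xih ntqtt tbm odglk qbx lsf agnjb onznp jgk nbmsg cigtn
Hunk 2: at line 1 remove [xih] add [ofjob] -> 12 lines: qkao ofjob ntqtt tbm odglk qbx lsf agnjb onznp jgk nbmsg cigtn
Hunk 3: at line 10 remove [nbmsg] add [jad] -> 12 lines: qkao ofjob ntqtt tbm odglk qbx lsf agnjb onznp jgk jad cigtn
Hunk 4: at line 9 remove [jgk,jad] add [vqupc,hsn] -> 12 lines: qkao ofjob ntqtt tbm odglk qbx lsf agnjb onznp vqupc hsn cigtn
Hunk 5: at line 7 remove [onznp] add [xxpy,yvpq,xvew] -> 14 lines: qkao ofjob ntqtt tbm odglk qbx lsf agnjb xxpy yvpq xvew vqupc hsn cigtn
Hunk 6: at line 5 remove [qbx,lsf,agnjb] add [qhbv,snyy,heu] -> 14 lines: qkao ofjob ntqtt tbm odglk qhbv snyy heu xxpy yvpq xvew vqupc hsn cigtn
Hunk 7: at line 9 remove [yvpq,xvew,vqupc] add [jgiwp] -> 12 lines: qkao ofjob ntqtt tbm odglk qhbv snyy heu xxpy jgiwp hsn cigtn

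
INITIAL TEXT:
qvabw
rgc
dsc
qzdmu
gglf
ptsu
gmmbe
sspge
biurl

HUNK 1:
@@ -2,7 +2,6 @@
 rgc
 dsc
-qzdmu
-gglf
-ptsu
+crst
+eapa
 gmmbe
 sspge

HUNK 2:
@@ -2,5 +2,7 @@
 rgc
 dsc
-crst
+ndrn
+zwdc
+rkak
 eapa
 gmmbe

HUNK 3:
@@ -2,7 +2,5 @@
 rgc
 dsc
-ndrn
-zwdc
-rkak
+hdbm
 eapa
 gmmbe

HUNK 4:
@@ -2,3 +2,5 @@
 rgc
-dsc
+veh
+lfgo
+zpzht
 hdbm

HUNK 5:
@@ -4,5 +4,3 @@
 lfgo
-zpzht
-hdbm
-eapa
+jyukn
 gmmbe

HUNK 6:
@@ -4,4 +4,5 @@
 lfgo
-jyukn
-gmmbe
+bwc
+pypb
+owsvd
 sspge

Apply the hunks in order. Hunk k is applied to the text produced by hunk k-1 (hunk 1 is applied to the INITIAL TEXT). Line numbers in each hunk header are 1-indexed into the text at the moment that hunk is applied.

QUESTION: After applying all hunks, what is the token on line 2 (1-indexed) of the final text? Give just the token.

Hunk 1: at line 2 remove [qzdmu,gglf,ptsu] add [crst,eapa] -> 8 lines: qvabw rgc dsc crst eapa gmmbe sspge biurl
Hunk 2: at line 2 remove [crst] add [ndrn,zwdc,rkak] -> 10 lines: qvabw rgc dsc ndrn zwdc rkak eapa gmmbe sspge biurl
Hunk 3: at line 2 remove [ndrn,zwdc,rkak] add [hdbm] -> 8 lines: qvabw rgc dsc hdbm eapa gmmbe sspge biurl
Hunk 4: at line 2 remove [dsc] add [veh,lfgo,zpzht] -> 10 lines: qvabw rgc veh lfgo zpzht hdbm eapa gmmbe sspge biurl
Hunk 5: at line 4 remove [zpzht,hdbm,eapa] add [jyukn] -> 8 lines: qvabw rgc veh lfgo jyukn gmmbe sspge biurl
Hunk 6: at line 4 remove [jyukn,gmmbe] add [bwc,pypb,owsvd] -> 9 lines: qvabw rgc veh lfgo bwc pypb owsvd sspge biurl
Final line 2: rgc

Answer: rgc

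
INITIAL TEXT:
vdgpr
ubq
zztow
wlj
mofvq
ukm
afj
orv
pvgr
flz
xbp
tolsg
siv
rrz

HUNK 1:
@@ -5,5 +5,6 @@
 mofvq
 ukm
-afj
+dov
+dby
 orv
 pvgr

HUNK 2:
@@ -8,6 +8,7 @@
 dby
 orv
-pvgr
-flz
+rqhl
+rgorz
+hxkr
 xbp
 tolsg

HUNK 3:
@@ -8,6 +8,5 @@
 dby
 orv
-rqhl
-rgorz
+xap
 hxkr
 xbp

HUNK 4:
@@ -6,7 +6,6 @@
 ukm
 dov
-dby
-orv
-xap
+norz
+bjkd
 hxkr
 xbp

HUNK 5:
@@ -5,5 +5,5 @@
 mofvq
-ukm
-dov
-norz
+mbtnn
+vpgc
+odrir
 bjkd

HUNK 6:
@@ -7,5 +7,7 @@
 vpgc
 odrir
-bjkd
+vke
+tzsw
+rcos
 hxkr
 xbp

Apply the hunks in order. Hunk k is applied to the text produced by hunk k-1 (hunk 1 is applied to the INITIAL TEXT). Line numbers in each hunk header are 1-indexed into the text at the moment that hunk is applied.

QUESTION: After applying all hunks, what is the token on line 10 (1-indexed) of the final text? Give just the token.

Answer: tzsw

Derivation:
Hunk 1: at line 5 remove [afj] add [dov,dby] -> 15 lines: vdgpr ubq zztow wlj mofvq ukm dov dby orv pvgr flz xbp tolsg siv rrz
Hunk 2: at line 8 remove [pvgr,flz] add [rqhl,rgorz,hxkr] -> 16 lines: vdgpr ubq zztow wlj mofvq ukm dov dby orv rqhl rgorz hxkr xbp tolsg siv rrz
Hunk 3: at line 8 remove [rqhl,rgorz] add [xap] -> 15 lines: vdgpr ubq zztow wlj mofvq ukm dov dby orv xap hxkr xbp tolsg siv rrz
Hunk 4: at line 6 remove [dby,orv,xap] add [norz,bjkd] -> 14 lines: vdgpr ubq zztow wlj mofvq ukm dov norz bjkd hxkr xbp tolsg siv rrz
Hunk 5: at line 5 remove [ukm,dov,norz] add [mbtnn,vpgc,odrir] -> 14 lines: vdgpr ubq zztow wlj mofvq mbtnn vpgc odrir bjkd hxkr xbp tolsg siv rrz
Hunk 6: at line 7 remove [bjkd] add [vke,tzsw,rcos] -> 16 lines: vdgpr ubq zztow wlj mofvq mbtnn vpgc odrir vke tzsw rcos hxkr xbp tolsg siv rrz
Final line 10: tzsw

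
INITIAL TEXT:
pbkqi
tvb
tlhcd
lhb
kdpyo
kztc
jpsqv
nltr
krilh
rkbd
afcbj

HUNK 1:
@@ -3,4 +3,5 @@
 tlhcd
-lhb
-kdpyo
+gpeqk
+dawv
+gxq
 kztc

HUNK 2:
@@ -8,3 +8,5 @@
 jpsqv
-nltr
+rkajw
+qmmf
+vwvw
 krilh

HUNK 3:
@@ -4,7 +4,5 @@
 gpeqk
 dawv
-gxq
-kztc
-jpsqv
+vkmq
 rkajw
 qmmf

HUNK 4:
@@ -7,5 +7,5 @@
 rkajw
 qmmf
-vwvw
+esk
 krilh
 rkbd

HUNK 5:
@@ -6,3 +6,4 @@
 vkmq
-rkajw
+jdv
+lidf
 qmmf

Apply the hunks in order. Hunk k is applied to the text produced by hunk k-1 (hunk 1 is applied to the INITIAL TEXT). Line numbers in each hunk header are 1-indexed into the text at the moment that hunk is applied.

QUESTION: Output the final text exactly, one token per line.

Hunk 1: at line 3 remove [lhb,kdpyo] add [gpeqk,dawv,gxq] -> 12 lines: pbkqi tvb tlhcd gpeqk dawv gxq kztc jpsqv nltr krilh rkbd afcbj
Hunk 2: at line 8 remove [nltr] add [rkajw,qmmf,vwvw] -> 14 lines: pbkqi tvb tlhcd gpeqk dawv gxq kztc jpsqv rkajw qmmf vwvw krilh rkbd afcbj
Hunk 3: at line 4 remove [gxq,kztc,jpsqv] add [vkmq] -> 12 lines: pbkqi tvb tlhcd gpeqk dawv vkmq rkajw qmmf vwvw krilh rkbd afcbj
Hunk 4: at line 7 remove [vwvw] add [esk] -> 12 lines: pbkqi tvb tlhcd gpeqk dawv vkmq rkajw qmmf esk krilh rkbd afcbj
Hunk 5: at line 6 remove [rkajw] add [jdv,lidf] -> 13 lines: pbkqi tvb tlhcd gpeqk dawv vkmq jdv lidf qmmf esk krilh rkbd afcbj

Answer: pbkqi
tvb
tlhcd
gpeqk
dawv
vkmq
jdv
lidf
qmmf
esk
krilh
rkbd
afcbj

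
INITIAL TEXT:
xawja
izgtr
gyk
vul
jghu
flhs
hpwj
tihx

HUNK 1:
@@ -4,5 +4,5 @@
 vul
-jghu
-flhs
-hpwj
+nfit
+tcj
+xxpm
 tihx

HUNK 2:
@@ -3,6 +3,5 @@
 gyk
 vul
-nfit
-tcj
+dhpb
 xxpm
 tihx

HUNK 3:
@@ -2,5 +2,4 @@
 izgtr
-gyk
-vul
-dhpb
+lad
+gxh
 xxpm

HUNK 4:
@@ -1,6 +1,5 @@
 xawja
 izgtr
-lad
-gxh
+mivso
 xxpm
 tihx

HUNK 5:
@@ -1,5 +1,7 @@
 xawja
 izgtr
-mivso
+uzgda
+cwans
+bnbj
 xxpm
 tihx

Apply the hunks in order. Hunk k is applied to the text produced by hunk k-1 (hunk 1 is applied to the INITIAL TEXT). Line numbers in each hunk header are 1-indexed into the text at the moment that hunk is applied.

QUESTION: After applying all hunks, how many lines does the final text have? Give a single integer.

Hunk 1: at line 4 remove [jghu,flhs,hpwj] add [nfit,tcj,xxpm] -> 8 lines: xawja izgtr gyk vul nfit tcj xxpm tihx
Hunk 2: at line 3 remove [nfit,tcj] add [dhpb] -> 7 lines: xawja izgtr gyk vul dhpb xxpm tihx
Hunk 3: at line 2 remove [gyk,vul,dhpb] add [lad,gxh] -> 6 lines: xawja izgtr lad gxh xxpm tihx
Hunk 4: at line 1 remove [lad,gxh] add [mivso] -> 5 lines: xawja izgtr mivso xxpm tihx
Hunk 5: at line 1 remove [mivso] add [uzgda,cwans,bnbj] -> 7 lines: xawja izgtr uzgda cwans bnbj xxpm tihx
Final line count: 7

Answer: 7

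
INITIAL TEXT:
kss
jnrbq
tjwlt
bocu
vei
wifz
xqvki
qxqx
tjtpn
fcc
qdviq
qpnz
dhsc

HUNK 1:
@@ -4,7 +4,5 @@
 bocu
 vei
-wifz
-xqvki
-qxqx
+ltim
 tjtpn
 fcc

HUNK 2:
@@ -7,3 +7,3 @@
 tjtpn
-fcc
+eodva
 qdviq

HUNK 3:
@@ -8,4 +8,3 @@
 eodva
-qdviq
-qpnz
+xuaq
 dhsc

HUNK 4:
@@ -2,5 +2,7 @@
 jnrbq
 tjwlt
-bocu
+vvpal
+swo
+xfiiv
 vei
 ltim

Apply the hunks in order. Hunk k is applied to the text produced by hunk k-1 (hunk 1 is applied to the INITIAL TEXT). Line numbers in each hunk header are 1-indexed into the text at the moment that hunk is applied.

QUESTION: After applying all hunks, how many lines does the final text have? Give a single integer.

Answer: 12

Derivation:
Hunk 1: at line 4 remove [wifz,xqvki,qxqx] add [ltim] -> 11 lines: kss jnrbq tjwlt bocu vei ltim tjtpn fcc qdviq qpnz dhsc
Hunk 2: at line 7 remove [fcc] add [eodva] -> 11 lines: kss jnrbq tjwlt bocu vei ltim tjtpn eodva qdviq qpnz dhsc
Hunk 3: at line 8 remove [qdviq,qpnz] add [xuaq] -> 10 lines: kss jnrbq tjwlt bocu vei ltim tjtpn eodva xuaq dhsc
Hunk 4: at line 2 remove [bocu] add [vvpal,swo,xfiiv] -> 12 lines: kss jnrbq tjwlt vvpal swo xfiiv vei ltim tjtpn eodva xuaq dhsc
Final line count: 12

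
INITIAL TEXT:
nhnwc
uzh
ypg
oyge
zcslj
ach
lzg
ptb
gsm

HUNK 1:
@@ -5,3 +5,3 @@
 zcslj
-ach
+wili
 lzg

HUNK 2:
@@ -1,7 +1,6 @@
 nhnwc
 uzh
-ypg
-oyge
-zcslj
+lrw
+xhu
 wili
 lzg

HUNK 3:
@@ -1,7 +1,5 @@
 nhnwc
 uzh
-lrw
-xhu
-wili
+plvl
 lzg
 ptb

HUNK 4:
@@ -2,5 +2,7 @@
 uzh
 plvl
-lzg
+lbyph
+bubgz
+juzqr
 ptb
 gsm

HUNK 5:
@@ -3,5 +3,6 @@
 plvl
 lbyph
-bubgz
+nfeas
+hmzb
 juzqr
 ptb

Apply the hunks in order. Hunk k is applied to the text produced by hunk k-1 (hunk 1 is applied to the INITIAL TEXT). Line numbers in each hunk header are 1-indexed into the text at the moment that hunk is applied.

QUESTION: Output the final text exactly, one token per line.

Hunk 1: at line 5 remove [ach] add [wili] -> 9 lines: nhnwc uzh ypg oyge zcslj wili lzg ptb gsm
Hunk 2: at line 1 remove [ypg,oyge,zcslj] add [lrw,xhu] -> 8 lines: nhnwc uzh lrw xhu wili lzg ptb gsm
Hunk 3: at line 1 remove [lrw,xhu,wili] add [plvl] -> 6 lines: nhnwc uzh plvl lzg ptb gsm
Hunk 4: at line 2 remove [lzg] add [lbyph,bubgz,juzqr] -> 8 lines: nhnwc uzh plvl lbyph bubgz juzqr ptb gsm
Hunk 5: at line 3 remove [bubgz] add [nfeas,hmzb] -> 9 lines: nhnwc uzh plvl lbyph nfeas hmzb juzqr ptb gsm

Answer: nhnwc
uzh
plvl
lbyph
nfeas
hmzb
juzqr
ptb
gsm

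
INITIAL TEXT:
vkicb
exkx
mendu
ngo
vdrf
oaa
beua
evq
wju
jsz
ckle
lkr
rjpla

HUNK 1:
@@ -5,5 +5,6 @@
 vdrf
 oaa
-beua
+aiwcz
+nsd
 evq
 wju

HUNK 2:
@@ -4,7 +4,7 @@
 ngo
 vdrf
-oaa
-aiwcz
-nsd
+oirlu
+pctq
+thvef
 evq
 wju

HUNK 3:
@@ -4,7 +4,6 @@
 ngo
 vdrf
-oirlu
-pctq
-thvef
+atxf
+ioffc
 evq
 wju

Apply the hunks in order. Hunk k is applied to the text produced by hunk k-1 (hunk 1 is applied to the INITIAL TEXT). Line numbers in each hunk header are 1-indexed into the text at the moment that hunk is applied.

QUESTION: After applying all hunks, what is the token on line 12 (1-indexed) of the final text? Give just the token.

Hunk 1: at line 5 remove [beua] add [aiwcz,nsd] -> 14 lines: vkicb exkx mendu ngo vdrf oaa aiwcz nsd evq wju jsz ckle lkr rjpla
Hunk 2: at line 4 remove [oaa,aiwcz,nsd] add [oirlu,pctq,thvef] -> 14 lines: vkicb exkx mendu ngo vdrf oirlu pctq thvef evq wju jsz ckle lkr rjpla
Hunk 3: at line 4 remove [oirlu,pctq,thvef] add [atxf,ioffc] -> 13 lines: vkicb exkx mendu ngo vdrf atxf ioffc evq wju jsz ckle lkr rjpla
Final line 12: lkr

Answer: lkr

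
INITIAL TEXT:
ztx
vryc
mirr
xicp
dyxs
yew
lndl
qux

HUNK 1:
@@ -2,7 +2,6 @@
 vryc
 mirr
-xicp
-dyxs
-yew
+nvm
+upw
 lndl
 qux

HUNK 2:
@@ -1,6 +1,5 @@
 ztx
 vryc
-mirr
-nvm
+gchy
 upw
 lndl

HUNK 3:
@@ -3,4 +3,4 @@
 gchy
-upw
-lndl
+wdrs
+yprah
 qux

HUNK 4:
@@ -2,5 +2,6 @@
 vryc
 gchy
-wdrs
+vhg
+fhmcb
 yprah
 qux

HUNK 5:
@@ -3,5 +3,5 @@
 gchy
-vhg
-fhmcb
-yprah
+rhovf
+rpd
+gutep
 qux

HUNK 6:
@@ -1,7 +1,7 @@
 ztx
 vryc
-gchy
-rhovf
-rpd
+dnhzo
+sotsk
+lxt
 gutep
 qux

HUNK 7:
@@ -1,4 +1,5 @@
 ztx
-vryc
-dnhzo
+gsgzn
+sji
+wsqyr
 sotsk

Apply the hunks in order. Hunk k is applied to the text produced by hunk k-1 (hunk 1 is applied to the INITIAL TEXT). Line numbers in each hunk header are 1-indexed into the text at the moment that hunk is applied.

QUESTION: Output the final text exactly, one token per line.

Hunk 1: at line 2 remove [xicp,dyxs,yew] add [nvm,upw] -> 7 lines: ztx vryc mirr nvm upw lndl qux
Hunk 2: at line 1 remove [mirr,nvm] add [gchy] -> 6 lines: ztx vryc gchy upw lndl qux
Hunk 3: at line 3 remove [upw,lndl] add [wdrs,yprah] -> 6 lines: ztx vryc gchy wdrs yprah qux
Hunk 4: at line 2 remove [wdrs] add [vhg,fhmcb] -> 7 lines: ztx vryc gchy vhg fhmcb yprah qux
Hunk 5: at line 3 remove [vhg,fhmcb,yprah] add [rhovf,rpd,gutep] -> 7 lines: ztx vryc gchy rhovf rpd gutep qux
Hunk 6: at line 1 remove [gchy,rhovf,rpd] add [dnhzo,sotsk,lxt] -> 7 lines: ztx vryc dnhzo sotsk lxt gutep qux
Hunk 7: at line 1 remove [vryc,dnhzo] add [gsgzn,sji,wsqyr] -> 8 lines: ztx gsgzn sji wsqyr sotsk lxt gutep qux

Answer: ztx
gsgzn
sji
wsqyr
sotsk
lxt
gutep
qux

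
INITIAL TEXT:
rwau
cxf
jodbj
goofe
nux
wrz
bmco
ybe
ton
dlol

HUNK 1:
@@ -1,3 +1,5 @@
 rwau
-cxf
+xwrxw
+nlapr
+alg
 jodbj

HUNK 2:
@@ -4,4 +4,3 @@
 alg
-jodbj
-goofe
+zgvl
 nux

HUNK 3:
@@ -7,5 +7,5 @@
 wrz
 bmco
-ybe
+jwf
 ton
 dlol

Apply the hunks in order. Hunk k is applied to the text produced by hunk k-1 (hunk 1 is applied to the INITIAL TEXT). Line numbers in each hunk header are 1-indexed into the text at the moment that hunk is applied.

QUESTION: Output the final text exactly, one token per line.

Answer: rwau
xwrxw
nlapr
alg
zgvl
nux
wrz
bmco
jwf
ton
dlol

Derivation:
Hunk 1: at line 1 remove [cxf] add [xwrxw,nlapr,alg] -> 12 lines: rwau xwrxw nlapr alg jodbj goofe nux wrz bmco ybe ton dlol
Hunk 2: at line 4 remove [jodbj,goofe] add [zgvl] -> 11 lines: rwau xwrxw nlapr alg zgvl nux wrz bmco ybe ton dlol
Hunk 3: at line 7 remove [ybe] add [jwf] -> 11 lines: rwau xwrxw nlapr alg zgvl nux wrz bmco jwf ton dlol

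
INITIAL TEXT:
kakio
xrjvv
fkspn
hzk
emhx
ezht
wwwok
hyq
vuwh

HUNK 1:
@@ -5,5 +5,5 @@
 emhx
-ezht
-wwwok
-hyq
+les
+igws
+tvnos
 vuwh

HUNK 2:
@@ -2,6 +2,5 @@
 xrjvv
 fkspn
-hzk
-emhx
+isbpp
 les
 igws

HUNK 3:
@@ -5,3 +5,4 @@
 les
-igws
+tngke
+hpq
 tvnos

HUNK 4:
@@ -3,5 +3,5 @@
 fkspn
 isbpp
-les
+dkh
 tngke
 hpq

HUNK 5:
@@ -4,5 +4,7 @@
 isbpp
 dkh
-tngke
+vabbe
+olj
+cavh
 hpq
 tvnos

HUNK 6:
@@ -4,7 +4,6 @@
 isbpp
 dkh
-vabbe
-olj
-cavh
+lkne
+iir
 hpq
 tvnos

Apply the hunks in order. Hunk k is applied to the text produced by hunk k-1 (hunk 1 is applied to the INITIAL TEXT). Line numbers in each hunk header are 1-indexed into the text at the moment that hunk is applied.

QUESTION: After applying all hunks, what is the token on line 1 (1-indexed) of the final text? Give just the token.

Hunk 1: at line 5 remove [ezht,wwwok,hyq] add [les,igws,tvnos] -> 9 lines: kakio xrjvv fkspn hzk emhx les igws tvnos vuwh
Hunk 2: at line 2 remove [hzk,emhx] add [isbpp] -> 8 lines: kakio xrjvv fkspn isbpp les igws tvnos vuwh
Hunk 3: at line 5 remove [igws] add [tngke,hpq] -> 9 lines: kakio xrjvv fkspn isbpp les tngke hpq tvnos vuwh
Hunk 4: at line 3 remove [les] add [dkh] -> 9 lines: kakio xrjvv fkspn isbpp dkh tngke hpq tvnos vuwh
Hunk 5: at line 4 remove [tngke] add [vabbe,olj,cavh] -> 11 lines: kakio xrjvv fkspn isbpp dkh vabbe olj cavh hpq tvnos vuwh
Hunk 6: at line 4 remove [vabbe,olj,cavh] add [lkne,iir] -> 10 lines: kakio xrjvv fkspn isbpp dkh lkne iir hpq tvnos vuwh
Final line 1: kakio

Answer: kakio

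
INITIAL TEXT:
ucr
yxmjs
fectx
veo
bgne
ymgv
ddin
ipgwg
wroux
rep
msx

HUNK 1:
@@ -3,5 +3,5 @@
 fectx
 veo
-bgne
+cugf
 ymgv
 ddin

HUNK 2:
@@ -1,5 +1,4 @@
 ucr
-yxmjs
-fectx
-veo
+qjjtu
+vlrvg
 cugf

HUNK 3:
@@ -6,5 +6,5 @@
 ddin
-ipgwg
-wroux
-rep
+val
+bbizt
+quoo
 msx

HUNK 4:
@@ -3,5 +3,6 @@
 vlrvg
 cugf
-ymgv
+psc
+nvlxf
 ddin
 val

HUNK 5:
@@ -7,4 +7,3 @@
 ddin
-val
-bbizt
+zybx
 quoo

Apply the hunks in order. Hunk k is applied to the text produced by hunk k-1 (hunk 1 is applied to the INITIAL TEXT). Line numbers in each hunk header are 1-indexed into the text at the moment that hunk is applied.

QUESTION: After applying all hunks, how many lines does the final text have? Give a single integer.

Hunk 1: at line 3 remove [bgne] add [cugf] -> 11 lines: ucr yxmjs fectx veo cugf ymgv ddin ipgwg wroux rep msx
Hunk 2: at line 1 remove [yxmjs,fectx,veo] add [qjjtu,vlrvg] -> 10 lines: ucr qjjtu vlrvg cugf ymgv ddin ipgwg wroux rep msx
Hunk 3: at line 6 remove [ipgwg,wroux,rep] add [val,bbizt,quoo] -> 10 lines: ucr qjjtu vlrvg cugf ymgv ddin val bbizt quoo msx
Hunk 4: at line 3 remove [ymgv] add [psc,nvlxf] -> 11 lines: ucr qjjtu vlrvg cugf psc nvlxf ddin val bbizt quoo msx
Hunk 5: at line 7 remove [val,bbizt] add [zybx] -> 10 lines: ucr qjjtu vlrvg cugf psc nvlxf ddin zybx quoo msx
Final line count: 10

Answer: 10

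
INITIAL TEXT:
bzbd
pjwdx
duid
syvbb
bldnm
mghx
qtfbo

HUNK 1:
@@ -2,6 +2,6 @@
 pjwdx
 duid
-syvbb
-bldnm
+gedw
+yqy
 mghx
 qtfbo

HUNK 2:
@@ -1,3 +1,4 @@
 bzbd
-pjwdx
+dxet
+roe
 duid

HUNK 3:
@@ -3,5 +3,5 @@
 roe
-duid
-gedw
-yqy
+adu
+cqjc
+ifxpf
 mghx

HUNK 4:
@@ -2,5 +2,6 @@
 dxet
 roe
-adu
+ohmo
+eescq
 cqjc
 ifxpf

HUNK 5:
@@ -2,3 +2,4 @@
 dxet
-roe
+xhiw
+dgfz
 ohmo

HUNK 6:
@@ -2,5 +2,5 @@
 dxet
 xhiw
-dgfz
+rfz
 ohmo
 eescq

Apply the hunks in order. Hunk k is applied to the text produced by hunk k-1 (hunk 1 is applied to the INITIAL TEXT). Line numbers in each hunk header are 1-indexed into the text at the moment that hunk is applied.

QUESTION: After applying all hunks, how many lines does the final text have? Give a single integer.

Answer: 10

Derivation:
Hunk 1: at line 2 remove [syvbb,bldnm] add [gedw,yqy] -> 7 lines: bzbd pjwdx duid gedw yqy mghx qtfbo
Hunk 2: at line 1 remove [pjwdx] add [dxet,roe] -> 8 lines: bzbd dxet roe duid gedw yqy mghx qtfbo
Hunk 3: at line 3 remove [duid,gedw,yqy] add [adu,cqjc,ifxpf] -> 8 lines: bzbd dxet roe adu cqjc ifxpf mghx qtfbo
Hunk 4: at line 2 remove [adu] add [ohmo,eescq] -> 9 lines: bzbd dxet roe ohmo eescq cqjc ifxpf mghx qtfbo
Hunk 5: at line 2 remove [roe] add [xhiw,dgfz] -> 10 lines: bzbd dxet xhiw dgfz ohmo eescq cqjc ifxpf mghx qtfbo
Hunk 6: at line 2 remove [dgfz] add [rfz] -> 10 lines: bzbd dxet xhiw rfz ohmo eescq cqjc ifxpf mghx qtfbo
Final line count: 10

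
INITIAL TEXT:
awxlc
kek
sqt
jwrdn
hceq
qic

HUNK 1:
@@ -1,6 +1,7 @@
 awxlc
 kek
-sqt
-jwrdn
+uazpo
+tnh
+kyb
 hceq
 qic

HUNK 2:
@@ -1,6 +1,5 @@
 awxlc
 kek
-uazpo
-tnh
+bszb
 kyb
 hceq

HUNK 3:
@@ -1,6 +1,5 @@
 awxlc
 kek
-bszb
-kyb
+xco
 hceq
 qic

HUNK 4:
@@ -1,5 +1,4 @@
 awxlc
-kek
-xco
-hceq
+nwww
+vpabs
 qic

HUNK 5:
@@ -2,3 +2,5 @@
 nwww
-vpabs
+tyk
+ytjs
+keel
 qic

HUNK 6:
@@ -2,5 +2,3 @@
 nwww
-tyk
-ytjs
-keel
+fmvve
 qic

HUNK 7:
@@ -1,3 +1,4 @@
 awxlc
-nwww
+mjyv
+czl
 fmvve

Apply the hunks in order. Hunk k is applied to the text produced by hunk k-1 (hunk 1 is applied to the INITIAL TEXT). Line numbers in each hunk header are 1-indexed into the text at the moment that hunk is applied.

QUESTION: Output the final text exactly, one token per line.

Hunk 1: at line 1 remove [sqt,jwrdn] add [uazpo,tnh,kyb] -> 7 lines: awxlc kek uazpo tnh kyb hceq qic
Hunk 2: at line 1 remove [uazpo,tnh] add [bszb] -> 6 lines: awxlc kek bszb kyb hceq qic
Hunk 3: at line 1 remove [bszb,kyb] add [xco] -> 5 lines: awxlc kek xco hceq qic
Hunk 4: at line 1 remove [kek,xco,hceq] add [nwww,vpabs] -> 4 lines: awxlc nwww vpabs qic
Hunk 5: at line 2 remove [vpabs] add [tyk,ytjs,keel] -> 6 lines: awxlc nwww tyk ytjs keel qic
Hunk 6: at line 2 remove [tyk,ytjs,keel] add [fmvve] -> 4 lines: awxlc nwww fmvve qic
Hunk 7: at line 1 remove [nwww] add [mjyv,czl] -> 5 lines: awxlc mjyv czl fmvve qic

Answer: awxlc
mjyv
czl
fmvve
qic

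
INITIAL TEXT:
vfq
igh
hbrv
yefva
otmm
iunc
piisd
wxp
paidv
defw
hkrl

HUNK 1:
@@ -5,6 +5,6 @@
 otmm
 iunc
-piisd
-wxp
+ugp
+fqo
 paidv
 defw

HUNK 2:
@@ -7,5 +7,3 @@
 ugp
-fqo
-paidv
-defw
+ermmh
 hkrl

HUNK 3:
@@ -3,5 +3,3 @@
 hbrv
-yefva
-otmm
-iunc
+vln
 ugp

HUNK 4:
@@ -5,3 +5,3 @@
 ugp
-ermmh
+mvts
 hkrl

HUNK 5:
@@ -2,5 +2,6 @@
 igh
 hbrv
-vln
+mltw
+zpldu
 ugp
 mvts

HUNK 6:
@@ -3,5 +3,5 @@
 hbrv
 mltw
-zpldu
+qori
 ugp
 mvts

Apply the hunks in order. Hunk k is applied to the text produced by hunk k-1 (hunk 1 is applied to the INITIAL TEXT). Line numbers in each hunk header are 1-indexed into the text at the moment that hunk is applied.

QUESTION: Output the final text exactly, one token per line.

Answer: vfq
igh
hbrv
mltw
qori
ugp
mvts
hkrl

Derivation:
Hunk 1: at line 5 remove [piisd,wxp] add [ugp,fqo] -> 11 lines: vfq igh hbrv yefva otmm iunc ugp fqo paidv defw hkrl
Hunk 2: at line 7 remove [fqo,paidv,defw] add [ermmh] -> 9 lines: vfq igh hbrv yefva otmm iunc ugp ermmh hkrl
Hunk 3: at line 3 remove [yefva,otmm,iunc] add [vln] -> 7 lines: vfq igh hbrv vln ugp ermmh hkrl
Hunk 4: at line 5 remove [ermmh] add [mvts] -> 7 lines: vfq igh hbrv vln ugp mvts hkrl
Hunk 5: at line 2 remove [vln] add [mltw,zpldu] -> 8 lines: vfq igh hbrv mltw zpldu ugp mvts hkrl
Hunk 6: at line 3 remove [zpldu] add [qori] -> 8 lines: vfq igh hbrv mltw qori ugp mvts hkrl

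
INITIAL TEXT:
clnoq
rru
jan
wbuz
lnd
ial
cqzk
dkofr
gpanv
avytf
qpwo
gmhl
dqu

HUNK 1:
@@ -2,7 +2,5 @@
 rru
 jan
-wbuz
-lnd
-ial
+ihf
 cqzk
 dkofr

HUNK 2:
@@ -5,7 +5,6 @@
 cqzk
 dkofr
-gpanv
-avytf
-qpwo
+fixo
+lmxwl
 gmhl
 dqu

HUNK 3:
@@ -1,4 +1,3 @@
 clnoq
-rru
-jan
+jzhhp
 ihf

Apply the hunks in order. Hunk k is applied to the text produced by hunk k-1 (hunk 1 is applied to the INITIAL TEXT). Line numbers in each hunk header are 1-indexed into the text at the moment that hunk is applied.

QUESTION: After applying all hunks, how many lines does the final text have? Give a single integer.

Hunk 1: at line 2 remove [wbuz,lnd,ial] add [ihf] -> 11 lines: clnoq rru jan ihf cqzk dkofr gpanv avytf qpwo gmhl dqu
Hunk 2: at line 5 remove [gpanv,avytf,qpwo] add [fixo,lmxwl] -> 10 lines: clnoq rru jan ihf cqzk dkofr fixo lmxwl gmhl dqu
Hunk 3: at line 1 remove [rru,jan] add [jzhhp] -> 9 lines: clnoq jzhhp ihf cqzk dkofr fixo lmxwl gmhl dqu
Final line count: 9

Answer: 9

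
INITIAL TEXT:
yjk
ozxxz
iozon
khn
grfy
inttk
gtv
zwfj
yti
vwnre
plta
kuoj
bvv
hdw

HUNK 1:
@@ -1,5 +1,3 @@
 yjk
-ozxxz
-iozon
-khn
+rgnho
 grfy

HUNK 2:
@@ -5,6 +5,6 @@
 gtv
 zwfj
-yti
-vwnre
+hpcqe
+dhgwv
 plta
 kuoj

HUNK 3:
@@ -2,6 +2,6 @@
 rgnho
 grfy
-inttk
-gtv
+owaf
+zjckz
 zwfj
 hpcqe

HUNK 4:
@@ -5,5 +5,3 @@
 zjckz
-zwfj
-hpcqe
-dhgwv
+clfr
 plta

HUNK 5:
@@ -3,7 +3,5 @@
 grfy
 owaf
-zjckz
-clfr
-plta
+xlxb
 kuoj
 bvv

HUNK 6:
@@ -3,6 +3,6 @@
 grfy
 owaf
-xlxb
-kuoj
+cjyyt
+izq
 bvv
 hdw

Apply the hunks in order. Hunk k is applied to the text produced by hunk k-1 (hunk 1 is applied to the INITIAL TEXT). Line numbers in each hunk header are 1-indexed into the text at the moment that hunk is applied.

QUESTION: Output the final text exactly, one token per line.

Answer: yjk
rgnho
grfy
owaf
cjyyt
izq
bvv
hdw

Derivation:
Hunk 1: at line 1 remove [ozxxz,iozon,khn] add [rgnho] -> 12 lines: yjk rgnho grfy inttk gtv zwfj yti vwnre plta kuoj bvv hdw
Hunk 2: at line 5 remove [yti,vwnre] add [hpcqe,dhgwv] -> 12 lines: yjk rgnho grfy inttk gtv zwfj hpcqe dhgwv plta kuoj bvv hdw
Hunk 3: at line 2 remove [inttk,gtv] add [owaf,zjckz] -> 12 lines: yjk rgnho grfy owaf zjckz zwfj hpcqe dhgwv plta kuoj bvv hdw
Hunk 4: at line 5 remove [zwfj,hpcqe,dhgwv] add [clfr] -> 10 lines: yjk rgnho grfy owaf zjckz clfr plta kuoj bvv hdw
Hunk 5: at line 3 remove [zjckz,clfr,plta] add [xlxb] -> 8 lines: yjk rgnho grfy owaf xlxb kuoj bvv hdw
Hunk 6: at line 3 remove [xlxb,kuoj] add [cjyyt,izq] -> 8 lines: yjk rgnho grfy owaf cjyyt izq bvv hdw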